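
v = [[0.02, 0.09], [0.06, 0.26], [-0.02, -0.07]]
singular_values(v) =[0.29, 0.0]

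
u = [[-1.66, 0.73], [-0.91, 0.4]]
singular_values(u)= [2.07, 0.0]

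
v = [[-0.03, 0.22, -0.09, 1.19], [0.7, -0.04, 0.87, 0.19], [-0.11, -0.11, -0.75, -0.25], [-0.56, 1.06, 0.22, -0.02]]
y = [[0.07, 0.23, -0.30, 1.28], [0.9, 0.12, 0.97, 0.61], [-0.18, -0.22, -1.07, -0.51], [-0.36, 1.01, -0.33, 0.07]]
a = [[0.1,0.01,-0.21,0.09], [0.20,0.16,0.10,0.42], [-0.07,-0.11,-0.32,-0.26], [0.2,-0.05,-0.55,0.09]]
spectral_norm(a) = 0.71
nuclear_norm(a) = 1.33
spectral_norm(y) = 1.92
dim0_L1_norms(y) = [1.51, 1.58, 2.67, 2.47]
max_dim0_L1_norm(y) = 2.67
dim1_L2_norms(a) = [0.25, 0.5, 0.43, 0.59]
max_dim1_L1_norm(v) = 1.86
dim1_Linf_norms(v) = [1.19, 0.87, 0.75, 1.06]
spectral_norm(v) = 1.39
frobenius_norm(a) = 0.92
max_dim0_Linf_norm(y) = 1.28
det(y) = -1.08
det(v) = -0.47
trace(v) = -0.84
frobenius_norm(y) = 2.58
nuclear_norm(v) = 4.03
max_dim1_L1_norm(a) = 0.89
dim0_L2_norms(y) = [0.99, 1.07, 1.51, 1.51]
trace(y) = -0.81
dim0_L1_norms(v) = [1.4, 1.43, 1.93, 1.65]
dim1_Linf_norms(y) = [1.28, 0.97, 1.07, 1.01]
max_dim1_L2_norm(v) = 1.22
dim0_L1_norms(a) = [0.57, 0.33, 1.18, 0.86]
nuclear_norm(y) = 4.68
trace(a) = 0.03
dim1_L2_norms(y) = [1.34, 1.46, 1.22, 1.12]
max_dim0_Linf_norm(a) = 0.55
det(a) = 0.00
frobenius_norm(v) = 2.21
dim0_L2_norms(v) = [0.9, 1.09, 1.17, 1.23]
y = a + v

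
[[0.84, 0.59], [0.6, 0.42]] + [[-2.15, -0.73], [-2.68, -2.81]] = [[-1.31, -0.14], [-2.08, -2.39]]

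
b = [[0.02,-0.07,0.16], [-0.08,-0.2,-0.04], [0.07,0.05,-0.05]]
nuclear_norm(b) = 0.47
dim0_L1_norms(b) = [0.17, 0.32, 0.25]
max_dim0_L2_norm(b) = 0.22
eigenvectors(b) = [[-0.90, 0.48, -0.69], [0.28, 0.78, 0.30], [-0.33, -0.41, 0.66]]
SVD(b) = [[-0.35,-0.89,-0.29], [-0.87,0.42,-0.24], [0.34,0.16,-0.93]] @ diag([0.2358887904367798, 0.17302147084100272, 0.05674547712627897]) @ [[0.37, 0.92, -0.16], [-0.23, -0.08, -0.97], [-0.9, 0.39, 0.18]]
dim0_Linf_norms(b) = [0.08, 0.2, 0.16]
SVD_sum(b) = [[-0.03,  -0.08,  0.01], [-0.08,  -0.19,  0.03], [0.03,  0.07,  -0.01]] + [[0.04, 0.01, 0.15],[-0.02, -0.01, -0.07],[-0.01, -0.00, -0.03]] + [[0.01, -0.01, -0.00], [0.01, -0.01, -0.0], [0.05, -0.02, -0.01]]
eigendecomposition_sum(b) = [[0.07, -0.00, 0.08],[-0.02, 0.00, -0.02],[0.03, -0.0, 0.03]] + [[-0.04, -0.11, 0.01], [-0.06, -0.18, 0.02], [0.03, 0.09, -0.01]] + [[-0.01, 0.05, 0.07], [0.01, -0.02, -0.03], [0.01, -0.04, -0.07]]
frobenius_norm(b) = 0.30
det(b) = 0.00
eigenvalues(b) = [0.1, -0.23, -0.1]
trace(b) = -0.23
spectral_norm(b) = 0.24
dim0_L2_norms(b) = [0.11, 0.22, 0.17]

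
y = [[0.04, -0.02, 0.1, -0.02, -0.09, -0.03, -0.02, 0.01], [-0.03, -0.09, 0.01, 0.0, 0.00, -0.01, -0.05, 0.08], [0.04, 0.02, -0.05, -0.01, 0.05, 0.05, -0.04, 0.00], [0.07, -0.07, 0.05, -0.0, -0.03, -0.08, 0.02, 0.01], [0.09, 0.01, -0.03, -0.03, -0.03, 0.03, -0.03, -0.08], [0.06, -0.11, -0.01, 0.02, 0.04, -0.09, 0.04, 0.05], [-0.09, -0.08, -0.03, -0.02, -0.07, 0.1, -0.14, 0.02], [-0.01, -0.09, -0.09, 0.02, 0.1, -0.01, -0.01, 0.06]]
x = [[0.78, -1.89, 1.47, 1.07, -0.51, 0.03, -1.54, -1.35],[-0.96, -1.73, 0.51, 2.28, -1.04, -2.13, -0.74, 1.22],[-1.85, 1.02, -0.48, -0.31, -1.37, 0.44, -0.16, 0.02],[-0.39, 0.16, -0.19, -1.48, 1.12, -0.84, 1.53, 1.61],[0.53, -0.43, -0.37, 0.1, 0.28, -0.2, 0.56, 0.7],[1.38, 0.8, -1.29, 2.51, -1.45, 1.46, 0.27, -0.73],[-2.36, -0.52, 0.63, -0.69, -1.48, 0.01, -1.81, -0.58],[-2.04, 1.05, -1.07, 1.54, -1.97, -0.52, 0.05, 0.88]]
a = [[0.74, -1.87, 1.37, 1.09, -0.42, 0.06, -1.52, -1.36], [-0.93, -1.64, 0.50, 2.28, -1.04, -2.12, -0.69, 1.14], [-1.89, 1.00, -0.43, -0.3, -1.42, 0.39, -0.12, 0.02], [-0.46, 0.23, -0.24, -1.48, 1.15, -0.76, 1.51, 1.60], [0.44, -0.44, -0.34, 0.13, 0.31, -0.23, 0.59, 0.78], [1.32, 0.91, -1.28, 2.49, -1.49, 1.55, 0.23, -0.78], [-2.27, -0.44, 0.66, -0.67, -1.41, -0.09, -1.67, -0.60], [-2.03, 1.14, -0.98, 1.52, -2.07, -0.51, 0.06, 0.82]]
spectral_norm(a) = 5.50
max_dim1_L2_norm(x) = 4.13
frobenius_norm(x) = 9.39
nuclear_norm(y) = 0.95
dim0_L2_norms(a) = [4.05, 3.12, 2.35, 4.2, 3.63, 2.82, 2.88, 2.82]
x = y + a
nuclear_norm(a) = 19.40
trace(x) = -2.10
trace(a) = -1.80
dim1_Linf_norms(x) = [1.89, 2.28, 1.85, 1.61, 0.7, 2.51, 2.36, 2.04]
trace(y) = -0.30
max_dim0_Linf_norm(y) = 0.14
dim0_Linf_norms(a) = [2.27, 1.87, 1.37, 2.49, 2.07, 2.12, 1.67, 1.6]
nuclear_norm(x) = 19.71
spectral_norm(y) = 0.26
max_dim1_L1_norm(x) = 10.61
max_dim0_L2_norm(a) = 4.2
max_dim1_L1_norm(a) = 10.34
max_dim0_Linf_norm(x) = 2.51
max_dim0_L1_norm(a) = 10.08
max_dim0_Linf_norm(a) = 2.49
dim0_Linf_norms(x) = [2.36, 1.89, 1.47, 2.51, 1.97, 2.13, 1.81, 1.61]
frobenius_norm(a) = 9.31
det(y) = -0.00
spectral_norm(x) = 5.53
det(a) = -0.00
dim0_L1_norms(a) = [10.08, 7.67, 5.8, 9.96, 9.31, 5.71, 6.39, 7.1]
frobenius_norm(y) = 0.45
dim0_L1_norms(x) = [10.29, 7.6, 6.01, 9.98, 9.22, 5.63, 6.66, 7.09]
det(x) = -0.01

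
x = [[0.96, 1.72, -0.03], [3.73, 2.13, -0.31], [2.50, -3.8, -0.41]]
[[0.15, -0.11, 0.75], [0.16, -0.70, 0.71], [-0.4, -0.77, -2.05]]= x @ [[-0.05, -0.2, -0.1], [0.11, 0.05, 0.49], [-0.35, 0.2, -0.14]]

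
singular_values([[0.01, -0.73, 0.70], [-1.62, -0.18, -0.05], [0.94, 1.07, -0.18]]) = [2.06, 1.18, 0.35]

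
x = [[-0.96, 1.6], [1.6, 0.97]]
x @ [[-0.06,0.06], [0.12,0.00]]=[[0.25,  -0.06],[0.02,  0.10]]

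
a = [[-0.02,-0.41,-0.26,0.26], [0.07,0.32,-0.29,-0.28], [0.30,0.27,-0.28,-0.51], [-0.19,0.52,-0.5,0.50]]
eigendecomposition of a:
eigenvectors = [[(0.69+0j),0.69-0.00j,0.52-0.38j,0.52+0.38j],[0.27-0.23j,(0.27+0.23j),-0.19+0.14j,-0.19-0.14j],[(0.2-0.54j),0.20+0.54j,(-0.32-0.01j),-0.32+0.01j],[(0.2-0.14j),(0.2+0.14j),0.65+0.00j,(0.65-0j)]]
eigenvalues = [(-0.18+0.29j), (-0.18-0.29j), (0.44+0.23j), (0.44-0.23j)]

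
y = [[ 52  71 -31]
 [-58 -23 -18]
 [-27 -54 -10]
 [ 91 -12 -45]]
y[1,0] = -58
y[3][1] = -12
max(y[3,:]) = 91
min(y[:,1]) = -54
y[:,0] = [52, -58, -27, 91]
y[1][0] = -58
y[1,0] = -58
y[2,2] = -10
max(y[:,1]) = 71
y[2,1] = -54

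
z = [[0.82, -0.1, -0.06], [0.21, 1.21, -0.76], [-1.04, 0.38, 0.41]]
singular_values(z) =[1.47, 1.39, 0.24]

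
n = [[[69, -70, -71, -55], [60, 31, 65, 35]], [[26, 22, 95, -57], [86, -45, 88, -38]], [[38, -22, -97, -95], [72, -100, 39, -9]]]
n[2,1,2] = 39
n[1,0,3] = -57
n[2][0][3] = -95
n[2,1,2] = 39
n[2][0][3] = -95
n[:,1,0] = [60, 86, 72]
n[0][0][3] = -55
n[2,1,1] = -100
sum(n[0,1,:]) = 191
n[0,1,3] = 35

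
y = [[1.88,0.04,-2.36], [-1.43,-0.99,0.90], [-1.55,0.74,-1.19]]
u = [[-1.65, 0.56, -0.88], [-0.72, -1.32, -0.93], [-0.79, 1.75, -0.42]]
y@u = [[-1.27, -3.13, -0.7], [2.36, 2.08, 1.8], [2.96, -3.93, 1.18]]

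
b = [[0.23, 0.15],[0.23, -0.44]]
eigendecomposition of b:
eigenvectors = [[0.95, -0.20], [0.31, 0.98]]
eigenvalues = [0.28, -0.49]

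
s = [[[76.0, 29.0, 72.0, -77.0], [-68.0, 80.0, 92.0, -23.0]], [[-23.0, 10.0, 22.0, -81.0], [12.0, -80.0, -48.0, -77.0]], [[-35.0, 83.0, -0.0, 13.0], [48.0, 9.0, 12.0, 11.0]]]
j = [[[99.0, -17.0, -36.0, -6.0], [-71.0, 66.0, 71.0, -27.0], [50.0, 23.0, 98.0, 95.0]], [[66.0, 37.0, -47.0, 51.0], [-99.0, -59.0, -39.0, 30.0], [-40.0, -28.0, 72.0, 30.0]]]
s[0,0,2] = 72.0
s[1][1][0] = 12.0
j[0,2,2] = 98.0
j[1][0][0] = 66.0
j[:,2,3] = [95.0, 30.0]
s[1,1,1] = -80.0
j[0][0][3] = -6.0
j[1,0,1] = 37.0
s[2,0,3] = 13.0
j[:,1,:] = [[-71.0, 66.0, 71.0, -27.0], [-99.0, -59.0, -39.0, 30.0]]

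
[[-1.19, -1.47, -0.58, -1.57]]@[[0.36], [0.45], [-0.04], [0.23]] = [[-1.43]]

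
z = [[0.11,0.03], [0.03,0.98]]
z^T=[[0.11, 0.03], [0.03, 0.98]]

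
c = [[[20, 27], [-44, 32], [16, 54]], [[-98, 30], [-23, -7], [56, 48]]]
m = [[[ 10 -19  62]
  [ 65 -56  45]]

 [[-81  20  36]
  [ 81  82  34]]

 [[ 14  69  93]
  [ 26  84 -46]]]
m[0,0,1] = -19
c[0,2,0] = 16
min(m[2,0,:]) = 14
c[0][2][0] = 16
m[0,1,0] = 65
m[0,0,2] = 62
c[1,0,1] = 30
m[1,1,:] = [81, 82, 34]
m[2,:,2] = [93, -46]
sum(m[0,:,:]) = 107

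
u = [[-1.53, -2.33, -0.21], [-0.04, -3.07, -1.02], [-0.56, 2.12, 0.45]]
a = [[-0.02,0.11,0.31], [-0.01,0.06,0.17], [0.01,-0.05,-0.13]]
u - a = [[-1.51, -2.44, -0.52], [-0.03, -3.13, -1.19], [-0.57, 2.17, 0.58]]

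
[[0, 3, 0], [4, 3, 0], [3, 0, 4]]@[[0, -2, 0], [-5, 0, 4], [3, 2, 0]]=[[-15, 0, 12], [-15, -8, 12], [12, 2, 0]]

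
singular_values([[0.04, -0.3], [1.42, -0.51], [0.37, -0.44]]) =[1.6, 0.38]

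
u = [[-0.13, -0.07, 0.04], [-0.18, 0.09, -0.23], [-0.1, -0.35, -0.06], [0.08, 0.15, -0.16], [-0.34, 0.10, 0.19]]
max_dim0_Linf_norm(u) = 0.35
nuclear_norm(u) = 1.18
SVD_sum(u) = [[-0.13, -0.04, 0.06],[-0.03, -0.01, 0.02],[-0.13, -0.04, 0.06],[0.15, 0.05, -0.07],[-0.31, -0.09, 0.14]] + [[0.01, -0.03, -0.0],[-0.03, 0.12, 0.01],[0.08, -0.30, -0.01],[-0.03, 0.11, 0.01],[-0.05, 0.19, 0.01]] + [[-0.01, -0.0, -0.02], [-0.11, -0.02, -0.25], [-0.05, -0.01, -0.11], [-0.04, -0.01, -0.09], [0.02, 0.0, 0.04]]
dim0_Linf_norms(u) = [0.34, 0.35, 0.23]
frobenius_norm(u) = 0.68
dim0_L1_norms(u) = [0.83, 0.76, 0.68]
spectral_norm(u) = 0.45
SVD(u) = [[-0.33, 0.08, 0.07],[-0.09, -0.30, 0.86],[-0.34, 0.77, 0.37],[0.39, -0.28, 0.32],[-0.78, -0.48, -0.13]] @ diag([0.4467416521647411, 0.4074479374645697, 0.32172670774585316]) @ [[0.87, 0.26, -0.41],[0.27, -0.96, -0.05],[-0.41, -0.07, -0.91]]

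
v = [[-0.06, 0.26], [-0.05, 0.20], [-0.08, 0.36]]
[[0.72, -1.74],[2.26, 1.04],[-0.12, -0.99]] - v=[[0.78,  -2.0], [2.31,  0.84], [-0.04,  -1.35]]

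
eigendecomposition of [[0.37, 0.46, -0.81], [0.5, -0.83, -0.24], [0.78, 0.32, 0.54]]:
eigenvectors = [[(0.01-0.67j), (0.01+0.67j), (0.33+0j)], [(-0.02-0.23j), -0.02+0.23j, -0.94+0.00j], [(-0.71+0j), (-0.71-0j), (0.03+0j)]]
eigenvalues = [(0.54+0.84j), (0.54-0.84j), (-1+0j)]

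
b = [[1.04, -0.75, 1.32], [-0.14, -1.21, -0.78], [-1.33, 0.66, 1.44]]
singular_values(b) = [2.29, 1.84, 1.05]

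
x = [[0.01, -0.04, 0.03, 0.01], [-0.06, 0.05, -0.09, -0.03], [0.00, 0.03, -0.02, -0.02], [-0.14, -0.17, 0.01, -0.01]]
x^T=[[0.01, -0.06, 0.00, -0.14], [-0.04, 0.05, 0.03, -0.17], [0.03, -0.09, -0.02, 0.01], [0.01, -0.03, -0.02, -0.01]]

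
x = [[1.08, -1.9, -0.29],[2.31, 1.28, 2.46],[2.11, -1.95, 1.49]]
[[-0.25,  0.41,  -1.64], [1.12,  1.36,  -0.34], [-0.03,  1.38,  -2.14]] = x @ [[0.38, 0.24, -0.49], [0.36, -0.14, 0.58], [-0.09, 0.40, 0.02]]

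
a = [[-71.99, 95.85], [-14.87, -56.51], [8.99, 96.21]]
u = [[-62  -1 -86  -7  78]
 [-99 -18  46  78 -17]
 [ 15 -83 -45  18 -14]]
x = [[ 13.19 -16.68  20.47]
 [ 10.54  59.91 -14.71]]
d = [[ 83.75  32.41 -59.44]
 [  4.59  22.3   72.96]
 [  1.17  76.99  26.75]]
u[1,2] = 46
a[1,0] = -14.87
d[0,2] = -59.44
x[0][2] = 20.47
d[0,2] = -59.44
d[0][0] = 83.75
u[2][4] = -14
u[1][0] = -99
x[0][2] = 20.47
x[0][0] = 13.19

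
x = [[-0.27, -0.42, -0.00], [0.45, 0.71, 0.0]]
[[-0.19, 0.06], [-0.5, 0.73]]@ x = [[0.08,0.12,0.00],[0.46,0.73,0.0]]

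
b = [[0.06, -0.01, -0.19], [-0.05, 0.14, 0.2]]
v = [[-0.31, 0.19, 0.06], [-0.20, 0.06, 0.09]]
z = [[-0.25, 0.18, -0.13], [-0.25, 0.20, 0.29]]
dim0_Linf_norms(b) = [0.06, 0.14, 0.2]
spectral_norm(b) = 0.31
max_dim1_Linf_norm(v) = 0.31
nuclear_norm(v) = 0.49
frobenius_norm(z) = 0.55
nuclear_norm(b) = 0.39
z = b + v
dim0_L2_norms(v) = [0.37, 0.2, 0.11]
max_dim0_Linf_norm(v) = 0.31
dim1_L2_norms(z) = [0.33, 0.43]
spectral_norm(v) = 0.43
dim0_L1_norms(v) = [0.51, 0.25, 0.15]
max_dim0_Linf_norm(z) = 0.29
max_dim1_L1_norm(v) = 0.56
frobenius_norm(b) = 0.32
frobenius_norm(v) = 0.43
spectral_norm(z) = 0.47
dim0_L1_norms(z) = [0.5, 0.38, 0.42]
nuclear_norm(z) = 0.75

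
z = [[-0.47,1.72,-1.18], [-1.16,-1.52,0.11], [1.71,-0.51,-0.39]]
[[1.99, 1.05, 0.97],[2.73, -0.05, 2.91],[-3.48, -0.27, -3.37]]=z @ [[-2.29,  -0.23,  -2.15],[-0.12,  0.17,  -0.30],[-0.95,  -0.55,  -0.4]]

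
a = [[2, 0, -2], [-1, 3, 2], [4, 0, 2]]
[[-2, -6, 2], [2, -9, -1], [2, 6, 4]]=a @ [[0, 0, 1], [0, -5, 0], [1, 3, 0]]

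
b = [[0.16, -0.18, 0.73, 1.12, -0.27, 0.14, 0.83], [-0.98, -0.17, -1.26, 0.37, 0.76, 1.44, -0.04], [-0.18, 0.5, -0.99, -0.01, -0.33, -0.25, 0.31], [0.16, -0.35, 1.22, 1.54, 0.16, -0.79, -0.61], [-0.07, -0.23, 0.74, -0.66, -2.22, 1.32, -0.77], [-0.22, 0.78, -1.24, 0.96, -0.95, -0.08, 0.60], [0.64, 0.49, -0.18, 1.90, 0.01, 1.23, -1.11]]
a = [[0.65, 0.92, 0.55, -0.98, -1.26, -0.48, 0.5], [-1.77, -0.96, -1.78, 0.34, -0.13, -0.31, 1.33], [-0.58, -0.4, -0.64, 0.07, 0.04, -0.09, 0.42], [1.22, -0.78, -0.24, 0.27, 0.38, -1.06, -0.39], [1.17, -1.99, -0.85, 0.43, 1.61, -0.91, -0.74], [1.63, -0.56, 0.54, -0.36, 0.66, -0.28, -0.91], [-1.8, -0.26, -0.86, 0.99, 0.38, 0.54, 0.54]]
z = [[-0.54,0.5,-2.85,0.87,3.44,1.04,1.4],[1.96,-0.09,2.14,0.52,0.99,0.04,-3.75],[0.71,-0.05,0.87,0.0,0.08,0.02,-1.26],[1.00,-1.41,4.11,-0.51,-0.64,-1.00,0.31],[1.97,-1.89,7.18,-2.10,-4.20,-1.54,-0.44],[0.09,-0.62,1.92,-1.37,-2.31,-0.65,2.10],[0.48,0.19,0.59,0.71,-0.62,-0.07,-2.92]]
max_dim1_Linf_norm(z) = 7.18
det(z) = -0.00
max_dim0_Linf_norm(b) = 2.22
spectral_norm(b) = 3.11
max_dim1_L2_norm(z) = 9.14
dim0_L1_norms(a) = [8.82, 5.87, 5.46, 3.44, 4.46, 3.67, 4.83]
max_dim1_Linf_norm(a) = 1.99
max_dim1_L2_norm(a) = 3.19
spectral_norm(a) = 4.45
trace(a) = 1.19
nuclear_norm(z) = 21.86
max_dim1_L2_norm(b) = 2.88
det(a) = 0.00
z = a @ b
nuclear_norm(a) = 11.06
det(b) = 0.11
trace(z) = -8.04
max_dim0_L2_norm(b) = 2.95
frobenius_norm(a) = 6.27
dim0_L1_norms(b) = [2.41, 2.7, 6.36, 6.56, 4.7, 5.25, 4.27]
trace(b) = -2.87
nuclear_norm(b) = 13.35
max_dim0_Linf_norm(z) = 7.18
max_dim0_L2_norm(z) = 9.27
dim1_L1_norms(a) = [5.34, 6.62, 2.24, 4.34, 7.7, 4.94, 5.37]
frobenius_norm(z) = 13.50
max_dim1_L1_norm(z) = 19.32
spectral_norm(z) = 11.67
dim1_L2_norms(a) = [2.14, 3.04, 1.05, 1.91, 3.19, 2.18, 2.4]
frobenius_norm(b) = 5.85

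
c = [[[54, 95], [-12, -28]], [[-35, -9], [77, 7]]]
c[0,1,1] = -28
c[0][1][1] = -28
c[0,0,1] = 95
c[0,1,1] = -28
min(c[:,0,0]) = -35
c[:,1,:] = [[-12, -28], [77, 7]]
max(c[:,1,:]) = 77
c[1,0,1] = -9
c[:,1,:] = [[-12, -28], [77, 7]]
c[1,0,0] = -35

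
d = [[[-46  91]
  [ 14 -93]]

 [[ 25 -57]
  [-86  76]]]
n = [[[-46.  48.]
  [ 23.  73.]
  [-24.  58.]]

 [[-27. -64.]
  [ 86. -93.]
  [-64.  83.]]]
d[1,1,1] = 76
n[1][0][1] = -64.0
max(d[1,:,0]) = 25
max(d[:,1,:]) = 76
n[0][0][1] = 48.0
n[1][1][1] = -93.0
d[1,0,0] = 25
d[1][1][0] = -86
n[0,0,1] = 48.0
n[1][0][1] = -64.0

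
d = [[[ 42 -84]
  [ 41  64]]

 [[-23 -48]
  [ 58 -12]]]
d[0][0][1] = -84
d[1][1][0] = 58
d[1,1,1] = -12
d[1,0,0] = -23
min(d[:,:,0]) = -23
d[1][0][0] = -23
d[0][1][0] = 41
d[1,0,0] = -23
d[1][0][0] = -23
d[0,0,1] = -84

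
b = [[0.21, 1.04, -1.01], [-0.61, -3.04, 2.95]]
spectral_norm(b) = 4.52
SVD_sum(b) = [[0.21, 1.04, -1.01],[-0.61, -3.04, 2.95]] + [[0.00, -0.00, -0.00], [0.00, -0.00, -0.0]]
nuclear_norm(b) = 4.52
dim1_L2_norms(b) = [1.46, 4.28]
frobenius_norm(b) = 4.52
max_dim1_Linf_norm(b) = 3.04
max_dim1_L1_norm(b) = 6.6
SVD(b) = [[-0.32,0.95], [0.95,0.32]] @ diag([4.523494044609271, 0.0012760816791045745]) @ [[-0.14, -0.71, 0.69], [0.90, -0.39, -0.21]]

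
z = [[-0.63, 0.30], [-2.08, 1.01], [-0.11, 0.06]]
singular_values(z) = [2.42, 0.01]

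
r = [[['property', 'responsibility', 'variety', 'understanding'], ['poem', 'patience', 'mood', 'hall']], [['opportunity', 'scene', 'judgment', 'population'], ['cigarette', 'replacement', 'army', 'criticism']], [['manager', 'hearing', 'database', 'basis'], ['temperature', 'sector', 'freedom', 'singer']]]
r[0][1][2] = 'mood'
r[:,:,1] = [['responsibility', 'patience'], ['scene', 'replacement'], ['hearing', 'sector']]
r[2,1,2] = 'freedom'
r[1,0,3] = 'population'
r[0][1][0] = 'poem'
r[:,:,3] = [['understanding', 'hall'], ['population', 'criticism'], ['basis', 'singer']]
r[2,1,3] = 'singer'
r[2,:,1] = ['hearing', 'sector']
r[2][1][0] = 'temperature'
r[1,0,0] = 'opportunity'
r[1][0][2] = 'judgment'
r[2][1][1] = 'sector'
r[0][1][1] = 'patience'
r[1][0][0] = 'opportunity'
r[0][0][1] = 'responsibility'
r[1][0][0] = 'opportunity'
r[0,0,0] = 'property'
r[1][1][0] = 'cigarette'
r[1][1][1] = 'replacement'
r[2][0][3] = 'basis'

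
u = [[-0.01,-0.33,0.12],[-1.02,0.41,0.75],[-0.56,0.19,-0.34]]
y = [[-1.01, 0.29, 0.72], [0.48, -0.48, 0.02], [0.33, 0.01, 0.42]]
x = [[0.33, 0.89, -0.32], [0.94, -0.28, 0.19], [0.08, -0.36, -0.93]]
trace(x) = -0.88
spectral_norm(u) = 1.37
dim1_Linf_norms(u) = [0.33, 1.02, 0.56]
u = x @ y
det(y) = 0.26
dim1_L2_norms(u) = [0.35, 1.33, 0.68]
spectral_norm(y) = 1.37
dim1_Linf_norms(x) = [0.89, 0.94, 0.93]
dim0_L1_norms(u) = [1.59, 0.93, 1.21]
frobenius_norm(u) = 1.54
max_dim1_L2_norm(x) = 1.0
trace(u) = 0.06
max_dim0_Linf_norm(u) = 1.02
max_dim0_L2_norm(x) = 1.0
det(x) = 1.00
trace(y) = -1.07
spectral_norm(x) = 1.00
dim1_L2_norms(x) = [1.0, 1.0, 1.0]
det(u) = 0.26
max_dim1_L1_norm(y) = 2.02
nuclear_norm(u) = 2.30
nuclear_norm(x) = 3.00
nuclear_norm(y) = 2.30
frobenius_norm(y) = 1.54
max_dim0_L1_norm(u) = 1.59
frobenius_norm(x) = 1.73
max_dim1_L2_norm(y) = 1.27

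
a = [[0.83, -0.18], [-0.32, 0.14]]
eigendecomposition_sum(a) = [[0.82,-0.19], [-0.34,0.08]] + [[0.01, 0.01], [0.02, 0.06]]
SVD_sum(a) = [[0.82, -0.2], [-0.33, 0.08]] + [[0.01, 0.02], [0.01, 0.06]]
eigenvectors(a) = [[0.92,0.23], [-0.39,0.97]]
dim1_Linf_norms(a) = [0.83, 0.32]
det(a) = 0.06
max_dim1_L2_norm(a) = 0.85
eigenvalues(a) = [0.91, 0.06]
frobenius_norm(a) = 0.92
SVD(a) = [[-0.93, 0.38],[0.38, 0.93]] @ diag([0.9160830173955182, 0.06396800168461096]) @ [[-0.97, 0.24], [0.24, 0.97]]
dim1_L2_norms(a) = [0.85, 0.35]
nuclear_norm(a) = 0.98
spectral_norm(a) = 0.92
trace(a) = 0.97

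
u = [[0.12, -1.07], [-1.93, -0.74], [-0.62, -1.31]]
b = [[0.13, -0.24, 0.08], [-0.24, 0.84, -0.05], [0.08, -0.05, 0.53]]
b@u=[[0.43, -0.07], [-1.62, -0.3], [-0.22, -0.74]]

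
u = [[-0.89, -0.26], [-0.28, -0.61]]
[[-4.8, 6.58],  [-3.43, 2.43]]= u@ [[4.33, -7.19], [3.63, -0.68]]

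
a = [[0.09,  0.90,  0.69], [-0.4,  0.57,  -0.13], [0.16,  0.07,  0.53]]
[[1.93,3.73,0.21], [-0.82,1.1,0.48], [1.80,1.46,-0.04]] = a @ [[0.29, -0.45, -1.02],[-0.47, 2.2, 0.18],[3.37, 2.6, 0.20]]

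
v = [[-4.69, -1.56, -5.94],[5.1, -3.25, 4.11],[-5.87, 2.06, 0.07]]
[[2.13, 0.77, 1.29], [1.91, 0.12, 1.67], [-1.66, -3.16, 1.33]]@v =[[-13.64,  -3.17,  -9.40], [-18.15,  0.07,  -10.74], [-16.14,  15.6,  -3.03]]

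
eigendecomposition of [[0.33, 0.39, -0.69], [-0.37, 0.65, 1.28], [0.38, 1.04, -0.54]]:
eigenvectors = [[0.54,-0.93,0.01], [-0.45,0.16,0.88], [0.71,-0.35,0.48]]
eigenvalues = [-0.92, 0.01, 1.35]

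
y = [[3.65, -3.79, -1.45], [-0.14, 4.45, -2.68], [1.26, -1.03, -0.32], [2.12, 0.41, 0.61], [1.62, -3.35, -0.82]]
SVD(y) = [[-0.67, 0.48, 0.05], [0.52, 0.82, 0.22], [-0.20, 0.16, -0.09], [-0.09, 0.25, -0.90], [-0.49, 0.10, 0.36]] @ diag([7.620467237191545, 4.08700636963741, 2.0792445795128356]) @ [[-0.49, 0.87, -0.0], [0.62, 0.35, -0.7], [-0.61, -0.35, -0.71]]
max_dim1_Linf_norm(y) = 4.45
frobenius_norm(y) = 8.89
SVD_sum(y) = [[2.5, -4.44, 0.01], [-1.94, 3.44, -0.01], [0.74, -1.32, 0.00], [0.34, -0.60, 0.00], [1.82, -3.23, 0.01]] + [[1.22, 0.68, -1.38], [2.08, 1.17, -2.35], [0.40, 0.23, -0.46], [0.64, 0.36, -0.72], [0.26, 0.14, -0.29]] + [[-0.07, -0.04, -0.08], [-0.28, -0.16, -0.32], [0.11, 0.06, 0.13], [1.14, 0.65, 1.33], [-0.46, -0.26, -0.54]]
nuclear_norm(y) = 13.79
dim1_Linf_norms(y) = [3.79, 4.45, 1.26, 2.12, 3.35]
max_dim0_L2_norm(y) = 6.83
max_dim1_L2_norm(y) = 5.46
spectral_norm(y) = 7.62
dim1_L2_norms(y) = [5.46, 5.2, 1.66, 2.24, 3.81]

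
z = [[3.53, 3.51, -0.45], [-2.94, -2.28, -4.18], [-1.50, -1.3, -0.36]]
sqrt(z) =[[(1.26-0.68j),(1.44-0.99j),(-2.14-1.08j)], [-0.35+1.36j,-0.40+1.42j,0.60+2.61j], [-0.47+0.52j,-0.53+0.37j,0.79+1.12j]]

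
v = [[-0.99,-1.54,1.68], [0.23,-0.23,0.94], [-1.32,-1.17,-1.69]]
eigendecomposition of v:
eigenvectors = [[-0.73+0.00j,(-0.73-0j),(-0.77+0j)], [-0.19+0.21j,-0.19-0.21j,(0.61+0j)], [-0.02-0.63j,(-0.02+0.63j),(0.2+0j)]]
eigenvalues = [(-1.35+1.89j), (-1.35-1.89j), (-0.21+0j)]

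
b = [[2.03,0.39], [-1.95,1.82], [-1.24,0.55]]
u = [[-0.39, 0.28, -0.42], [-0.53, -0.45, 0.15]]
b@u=[[-1.00, 0.39, -0.79], [-0.20, -1.36, 1.09], [0.19, -0.59, 0.60]]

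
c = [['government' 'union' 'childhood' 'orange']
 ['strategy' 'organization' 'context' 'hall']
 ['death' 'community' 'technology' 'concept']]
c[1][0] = 'strategy'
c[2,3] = 'concept'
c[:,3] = ['orange', 'hall', 'concept']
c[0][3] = 'orange'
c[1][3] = 'hall'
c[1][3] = 'hall'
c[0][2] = 'childhood'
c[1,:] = ['strategy', 'organization', 'context', 'hall']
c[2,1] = 'community'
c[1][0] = 'strategy'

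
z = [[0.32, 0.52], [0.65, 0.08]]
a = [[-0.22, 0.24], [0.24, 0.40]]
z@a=[[0.05, 0.28], [-0.12, 0.19]]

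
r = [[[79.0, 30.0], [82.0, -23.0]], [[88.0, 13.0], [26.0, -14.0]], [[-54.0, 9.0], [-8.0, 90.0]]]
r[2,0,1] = 9.0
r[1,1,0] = 26.0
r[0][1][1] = -23.0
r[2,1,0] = -8.0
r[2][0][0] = -54.0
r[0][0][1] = 30.0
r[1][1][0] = 26.0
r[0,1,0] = 82.0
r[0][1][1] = -23.0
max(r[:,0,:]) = 88.0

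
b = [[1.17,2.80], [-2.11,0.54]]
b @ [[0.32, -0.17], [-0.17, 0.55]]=[[-0.10, 1.34], [-0.77, 0.66]]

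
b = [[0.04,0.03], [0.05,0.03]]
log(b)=[[(-3.87+1.37j),1.12-1.21j], [(1.86-2.01j),-4.24+1.77j]]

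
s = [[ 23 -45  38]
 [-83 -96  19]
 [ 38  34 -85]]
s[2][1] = 34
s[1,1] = -96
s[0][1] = -45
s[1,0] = -83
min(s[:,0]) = -83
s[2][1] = 34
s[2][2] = -85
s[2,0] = 38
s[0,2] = 38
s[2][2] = -85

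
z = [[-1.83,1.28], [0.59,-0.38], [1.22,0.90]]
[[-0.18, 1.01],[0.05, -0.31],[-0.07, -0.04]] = z @ [[0.02, -0.3],[-0.11, 0.36]]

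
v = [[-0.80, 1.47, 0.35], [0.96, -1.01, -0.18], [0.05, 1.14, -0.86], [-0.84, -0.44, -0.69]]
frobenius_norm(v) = 2.88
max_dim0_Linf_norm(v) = 1.47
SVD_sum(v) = [[-0.77, 1.48, -0.01], [0.62, -1.19, 0.01], [-0.46, 0.88, -0.01], [-0.00, 0.0, -0.0]] + [[0.14, 0.08, 0.16], [0.09, 0.05, 0.1], [-0.12, -0.06, -0.13], [-0.73, -0.39, -0.81]] + [[-0.17, -0.09, 0.20], [0.25, 0.13, -0.29], [0.63, 0.32, -0.72], [-0.11, -0.05, 0.12]]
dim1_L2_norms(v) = [1.71, 1.41, 1.43, 1.17]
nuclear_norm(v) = 4.70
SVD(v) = [[-0.71, -0.19, 0.24],[0.57, -0.12, -0.35],[-0.42, 0.16, -0.89],[-0.0, 0.96, 0.15]] @ diag([2.3600348017212505, 1.206531246356877, 1.1353493234370922]) @ [[0.46, -0.89, 0.01], [-0.63, -0.33, -0.70], [-0.62, -0.32, 0.72]]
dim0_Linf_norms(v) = [0.96, 1.47, 0.86]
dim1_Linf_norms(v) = [1.47, 1.01, 1.14, 0.84]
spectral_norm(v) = 2.36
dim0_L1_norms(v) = [2.65, 4.06, 2.08]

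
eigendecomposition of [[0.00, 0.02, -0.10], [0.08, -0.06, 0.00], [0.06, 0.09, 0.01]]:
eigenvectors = [[(0.12-0.62j), 0.12+0.62j, 0.48+0.00j], [(-0.23-0.31j), -0.23+0.31j, -0.80+0.00j], [(-0.68+0j), (-0.68-0j), (0.36+0j)]]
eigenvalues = [(0.03+0.1j), (0.03-0.1j), (-0.11+0j)]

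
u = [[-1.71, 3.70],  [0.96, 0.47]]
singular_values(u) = [4.08, 1.07]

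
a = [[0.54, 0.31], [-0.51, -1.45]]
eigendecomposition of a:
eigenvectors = [[0.97, -0.16],[-0.26, 0.99]]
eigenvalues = [0.46, -1.37]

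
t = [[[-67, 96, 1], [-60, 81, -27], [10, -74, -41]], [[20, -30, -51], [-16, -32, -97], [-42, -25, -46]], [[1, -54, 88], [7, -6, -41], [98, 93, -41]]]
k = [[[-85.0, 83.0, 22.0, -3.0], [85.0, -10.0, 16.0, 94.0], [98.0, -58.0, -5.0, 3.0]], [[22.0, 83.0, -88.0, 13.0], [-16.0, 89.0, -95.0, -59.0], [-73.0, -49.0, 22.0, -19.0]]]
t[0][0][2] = 1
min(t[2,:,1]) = -54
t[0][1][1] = 81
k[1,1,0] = -16.0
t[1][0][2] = -51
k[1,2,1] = -49.0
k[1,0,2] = -88.0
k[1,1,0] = -16.0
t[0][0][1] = 96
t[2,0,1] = -54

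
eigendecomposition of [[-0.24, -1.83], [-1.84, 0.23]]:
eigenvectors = [[-0.75, 0.66], [-0.66, -0.75]]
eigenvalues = [-1.85, 1.84]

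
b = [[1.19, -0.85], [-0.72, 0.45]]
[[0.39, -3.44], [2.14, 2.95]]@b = [[2.94, -1.88], [0.42, -0.49]]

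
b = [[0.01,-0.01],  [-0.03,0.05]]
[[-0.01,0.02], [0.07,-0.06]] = b@[[0.87, 1.11],[1.95, -0.60]]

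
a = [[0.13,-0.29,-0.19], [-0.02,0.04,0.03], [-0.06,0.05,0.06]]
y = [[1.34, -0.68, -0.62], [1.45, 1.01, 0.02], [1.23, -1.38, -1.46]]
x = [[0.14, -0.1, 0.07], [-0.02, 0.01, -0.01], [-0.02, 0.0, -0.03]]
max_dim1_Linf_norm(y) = 1.46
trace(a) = 0.23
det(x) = 0.00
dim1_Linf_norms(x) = [0.14, 0.02, 0.03]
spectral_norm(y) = 2.84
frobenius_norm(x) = 0.19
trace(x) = 0.12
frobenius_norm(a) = 0.39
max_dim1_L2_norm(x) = 0.19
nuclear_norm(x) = 0.22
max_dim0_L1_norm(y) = 4.02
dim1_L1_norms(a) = [0.61, 0.09, 0.17]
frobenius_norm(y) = 3.36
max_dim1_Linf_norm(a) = 0.29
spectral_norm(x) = 0.19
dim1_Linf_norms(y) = [1.34, 1.45, 1.46]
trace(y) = 0.89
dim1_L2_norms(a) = [0.37, 0.05, 0.1]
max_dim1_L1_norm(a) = 0.61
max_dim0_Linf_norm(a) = 0.29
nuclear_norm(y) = 4.89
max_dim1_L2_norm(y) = 2.36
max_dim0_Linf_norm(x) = 0.14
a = x @ y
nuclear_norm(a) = 0.42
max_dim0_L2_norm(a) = 0.3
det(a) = 0.00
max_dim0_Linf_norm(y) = 1.46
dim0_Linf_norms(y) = [1.45, 1.38, 1.46]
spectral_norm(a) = 0.39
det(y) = -1.38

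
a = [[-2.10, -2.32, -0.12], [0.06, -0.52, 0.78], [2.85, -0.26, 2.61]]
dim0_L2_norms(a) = [3.54, 2.39, 2.73]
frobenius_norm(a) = 5.07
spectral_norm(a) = 4.33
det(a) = -2.55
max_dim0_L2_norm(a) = 3.54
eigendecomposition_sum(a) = [[-1.89,-2.21,0.29], [-0.36,-0.42,0.06], [1.04,1.22,-0.16]] + [[-0.46, 0.51, -0.66], [0.69, -0.75, 0.98], [2.19, -2.4, 3.14]] + [[0.25, -0.62, 0.25], [-0.27, 0.65, -0.26], [-0.38, 0.93, -0.37]]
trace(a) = -0.01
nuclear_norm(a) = 7.18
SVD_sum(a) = [[-1.86, -0.51, -1.23], [0.29, 0.08, 0.19], [2.98, 0.81, 1.97]] + [[-0.27,  -1.79,  1.15], [-0.11,  -0.7,  0.45], [-0.16,  -1.05,  0.67]] + [[0.03, -0.03, -0.03], [-0.12, 0.11, 0.14], [0.03, -0.03, -0.03]]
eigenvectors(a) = [[-0.86,-0.20,0.48], [-0.16,0.29,-0.51], [0.48,0.94,-0.72]]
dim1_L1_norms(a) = [4.54, 1.36, 5.72]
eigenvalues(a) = [-2.47, 1.93, 0.53]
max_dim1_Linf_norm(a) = 2.85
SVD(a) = [[-0.53, -0.82, 0.23], [0.08, -0.32, -0.94], [0.85, -0.48, 0.24]] @ diag([4.333763632094056, 2.619081459619061, 0.22428796003937088]) @ [[0.81, 0.22, 0.54],  [0.13, 0.83, -0.54],  [0.57, -0.5, -0.65]]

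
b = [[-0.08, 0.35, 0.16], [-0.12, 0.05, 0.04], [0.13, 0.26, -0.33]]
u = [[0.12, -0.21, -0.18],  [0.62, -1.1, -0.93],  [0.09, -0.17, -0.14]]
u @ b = [[-0.01, -0.02, 0.07], [-0.04, -0.08, 0.36], [-0.01, -0.01, 0.05]]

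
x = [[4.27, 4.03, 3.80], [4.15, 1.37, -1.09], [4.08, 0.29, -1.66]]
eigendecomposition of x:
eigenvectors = [[-0.82, -0.52, 0.32], [-0.45, 0.5, -0.79], [-0.36, 0.69, 0.52]]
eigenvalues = [8.11, -4.55, 0.41]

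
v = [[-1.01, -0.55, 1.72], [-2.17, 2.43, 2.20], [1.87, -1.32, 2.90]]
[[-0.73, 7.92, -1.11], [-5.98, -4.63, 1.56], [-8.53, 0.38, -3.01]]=v @ [[-2.29, -4.28, -0.22], [-2.25, -5.91, 0.89], [-2.49, 0.2, -0.49]]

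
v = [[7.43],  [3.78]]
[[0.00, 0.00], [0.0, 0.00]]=v @ [[-0.00, 0.0]]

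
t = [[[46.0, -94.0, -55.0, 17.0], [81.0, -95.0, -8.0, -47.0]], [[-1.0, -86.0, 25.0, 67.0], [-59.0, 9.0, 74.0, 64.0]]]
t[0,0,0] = 46.0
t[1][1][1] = 9.0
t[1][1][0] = -59.0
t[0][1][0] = 81.0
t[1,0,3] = 67.0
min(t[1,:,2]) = 25.0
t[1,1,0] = -59.0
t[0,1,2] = -8.0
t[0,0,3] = 17.0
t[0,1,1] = -95.0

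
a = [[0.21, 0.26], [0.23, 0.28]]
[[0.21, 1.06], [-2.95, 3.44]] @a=[[0.29, 0.35], [0.17, 0.2]]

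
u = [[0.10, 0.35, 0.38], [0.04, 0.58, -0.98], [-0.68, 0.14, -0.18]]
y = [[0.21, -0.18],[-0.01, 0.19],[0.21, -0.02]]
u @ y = [[0.10, 0.04], [-0.2, 0.12], [-0.18, 0.15]]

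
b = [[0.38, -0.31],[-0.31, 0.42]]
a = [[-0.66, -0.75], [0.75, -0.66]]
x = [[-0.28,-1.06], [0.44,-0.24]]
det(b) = 0.06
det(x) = 0.53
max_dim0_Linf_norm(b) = 0.42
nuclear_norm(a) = 2.00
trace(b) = 0.80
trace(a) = -1.32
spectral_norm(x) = 1.10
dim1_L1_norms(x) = [1.34, 0.68]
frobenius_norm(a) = 1.41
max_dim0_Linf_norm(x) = 1.06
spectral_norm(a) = 1.00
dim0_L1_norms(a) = [1.41, 1.41]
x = a + b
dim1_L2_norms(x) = [1.1, 0.5]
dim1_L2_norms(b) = [0.49, 0.52]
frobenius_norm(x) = 1.21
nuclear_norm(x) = 1.59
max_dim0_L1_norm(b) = 0.73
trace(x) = -0.52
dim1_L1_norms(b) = [0.69, 0.73]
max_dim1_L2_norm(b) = 0.52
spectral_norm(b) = 0.71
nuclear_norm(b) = 0.80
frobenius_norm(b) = 0.72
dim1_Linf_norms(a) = [0.75, 0.75]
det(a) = 1.00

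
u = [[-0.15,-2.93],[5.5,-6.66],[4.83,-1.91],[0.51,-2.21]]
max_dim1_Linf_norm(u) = 6.66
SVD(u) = [[0.20,-0.63], [0.84,-0.14], [0.46,0.68], [0.19,-0.34]] @ diag([10.215934811612629, 3.311929335731856]) @ [[0.68, -0.74], [0.74, 0.68]]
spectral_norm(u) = 10.22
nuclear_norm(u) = 13.53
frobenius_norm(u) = 10.74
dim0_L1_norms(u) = [10.99, 13.71]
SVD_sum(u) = [[1.39,  -1.51], [5.84,  -6.34], [3.17,  -3.44], [1.34,  -1.45]] + [[-1.54, -1.42], [-0.34, -0.32], [1.66, 1.53], [-0.83, -0.76]]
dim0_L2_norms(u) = [7.34, 7.84]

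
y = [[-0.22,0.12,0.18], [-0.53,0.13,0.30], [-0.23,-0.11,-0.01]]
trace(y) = -0.10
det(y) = -0.00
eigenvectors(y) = [[(-0.36+0.19j), (-0.36-0.19j), 0.27+0.00j], [(-0.75+0j), -0.75-0.00j, (-0.62+0j)], [-0.19-0.48j, -0.19+0.48j, 0.74+0.00j]]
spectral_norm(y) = 0.71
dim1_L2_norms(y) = [0.31, 0.62, 0.26]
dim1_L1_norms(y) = [0.52, 0.96, 0.35]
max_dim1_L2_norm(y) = 0.62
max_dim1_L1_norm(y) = 0.96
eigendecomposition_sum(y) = [[-0.11+0.10j, (0.06+0.04j), (0.09-0.01j)], [-0.27+0.07j, 0.07+0.11j, 0.15+0.07j], [(-0.11-0.15j), (-0.06+0.07j), (-0+0.11j)]] + [[(-0.11-0.1j), 0.06-0.04j, (0.09+0.01j)], [(-0.27-0.07j), (0.07-0.11j), (0.15-0.07j)], [-0.11+0.15j, (-0.06-0.07j), (-0-0.11j)]] + [[(-0-0j),0.00+0.00j,(-0+0j)], [0j,-0.00-0.00j,-0j], [-0.00-0.00j,0j,(-0+0j)]]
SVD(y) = [[-0.42, 0.4, 0.82], [-0.88, 0.06, -0.48], [-0.24, -0.91, 0.32]] @ diag([0.7110632976855076, 0.20612854620618026, 9.551721094546737e-05]) @ [[0.86, -0.19, -0.47],[0.44, 0.76, 0.48],[-0.27, 0.62, -0.74]]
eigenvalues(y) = [(-0.05+0.33j), (-0.05-0.33j), (-0+0j)]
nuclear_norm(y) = 0.92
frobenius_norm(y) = 0.74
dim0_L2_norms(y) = [0.62, 0.21, 0.35]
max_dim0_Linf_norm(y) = 0.53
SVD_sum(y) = [[-0.26, 0.06, 0.14],[-0.54, 0.12, 0.29],[-0.15, 0.03, 0.08]] + [[0.04, 0.06, 0.04], [0.01, 0.01, 0.01], [-0.08, -0.14, -0.09]] + [[-0.0,  0.0,  -0.0], [0.00,  -0.00,  0.00], [-0.00,  0.00,  -0.00]]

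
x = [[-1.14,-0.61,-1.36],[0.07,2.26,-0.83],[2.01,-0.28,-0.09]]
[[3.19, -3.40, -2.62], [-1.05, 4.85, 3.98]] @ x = [[-9.14,-8.9,-1.28], [9.54,10.49,-2.96]]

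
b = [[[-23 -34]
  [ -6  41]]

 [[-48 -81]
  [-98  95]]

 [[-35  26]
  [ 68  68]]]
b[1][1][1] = 95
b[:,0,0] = [-23, -48, -35]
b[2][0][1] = 26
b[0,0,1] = -34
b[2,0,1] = 26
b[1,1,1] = 95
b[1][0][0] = -48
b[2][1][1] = 68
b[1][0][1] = -81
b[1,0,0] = -48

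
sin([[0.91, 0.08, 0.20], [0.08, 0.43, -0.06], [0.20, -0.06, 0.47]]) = [[0.77, 0.06, 0.15], [0.06, 0.41, -0.06], [0.15, -0.06, 0.44]]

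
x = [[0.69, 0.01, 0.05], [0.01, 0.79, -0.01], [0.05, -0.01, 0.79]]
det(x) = 0.43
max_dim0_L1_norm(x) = 0.85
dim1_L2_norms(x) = [0.69, 0.79, 0.79]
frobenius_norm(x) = 1.32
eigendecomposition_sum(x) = [[0.56, -0.07, -0.24], [-0.07, 0.01, 0.03], [-0.24, 0.03, 0.1]] + [[0.1, -0.07, 0.26],[-0.07, 0.05, -0.18],[0.26, -0.18, 0.66]] + [[0.03, 0.15, 0.03], [0.15, 0.73, 0.15], [0.03, 0.15, 0.03]]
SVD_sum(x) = [[0.1, -0.07, 0.26], [-0.07, 0.05, -0.18], [0.26, -0.18, 0.66]] + [[0.03, 0.15, 0.03],  [0.15, 0.73, 0.15],  [0.03, 0.15, 0.03]] + [[0.56,-0.07,-0.24], [-0.07,0.01,0.03], [-0.24,0.03,0.10]]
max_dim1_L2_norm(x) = 0.79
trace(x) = 2.27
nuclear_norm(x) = 2.27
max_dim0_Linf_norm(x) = 0.79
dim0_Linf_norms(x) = [0.69, 0.79, 0.79]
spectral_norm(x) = 0.81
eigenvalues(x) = [0.67, 0.81, 0.79]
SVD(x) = [[-0.35, -0.19, -0.92], [0.25, -0.96, 0.11], [-0.9, -0.19, 0.38]] @ diag([0.8121110255092799, 0.7900000000000003, 0.6678889744907202]) @ [[-0.35, 0.25, -0.9],[-0.19, -0.96, -0.19],[-0.92, 0.11, 0.38]]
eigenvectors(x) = [[0.92, -0.35, -0.19], [-0.11, 0.25, -0.96], [-0.38, -0.9, -0.19]]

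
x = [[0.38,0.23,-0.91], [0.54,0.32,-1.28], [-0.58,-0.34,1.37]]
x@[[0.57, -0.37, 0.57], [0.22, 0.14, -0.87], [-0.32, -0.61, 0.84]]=[[0.56, 0.45, -0.75], [0.79, 0.63, -1.05], [-0.84, -0.67, 1.12]]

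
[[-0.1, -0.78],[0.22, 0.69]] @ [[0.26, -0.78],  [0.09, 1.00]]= [[-0.10,-0.70], [0.12,0.52]]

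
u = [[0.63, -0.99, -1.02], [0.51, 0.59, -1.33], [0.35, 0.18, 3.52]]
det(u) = 3.81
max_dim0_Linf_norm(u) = 3.52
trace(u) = 4.74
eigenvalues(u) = [(0.69+0.81j), (0.69-0.81j), (3.36+0j)]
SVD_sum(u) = [[0.01, -0.07, -1.08],[0.01, -0.08, -1.29],[-0.03, 0.22, 3.51]] + [[0.41, -1.01, 0.07], [-0.16, 0.4, -0.03], [0.07, -0.16, 0.01]] + [[0.22, 0.09, -0.0],[0.66, 0.27, -0.01],[0.31, 0.12, -0.01]]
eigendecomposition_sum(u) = [[(0.36+0.41j),-0.49+0.42j,(-0.18+0.29j)], [(0.37-0.27j),(0.31+0.44j),(0.23+0.18j)], [(-0.05-0.05j),0.06-0.06j,(0.02-0.04j)]] + [[(0.36-0.41j), (-0.49-0.42j), -0.18-0.29j], [(0.37+0.27j), 0.31-0.44j, (0.23-0.18j)], [(-0.05+0.05j), (0.06+0.06j), (0.02+0.04j)]] + [[(-0.09-0j), -0.01-0.00j, -0.65-0.00j],[(-0.24-0j), (-0.03-0j), -1.79-0.00j],[(0.46+0j), (0.06+0j), (3.48+0j)]]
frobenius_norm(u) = 4.16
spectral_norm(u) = 3.91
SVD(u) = [[-0.28,-0.92,-0.28], [-0.33,0.37,-0.87], [0.9,-0.15,-0.41]] @ diag([3.905577577734236, 1.1872799749809866, 0.8225752520643511]) @ [[-0.01, 0.06, 1.00], [-0.37, 0.93, -0.06], [-0.93, -0.37, 0.02]]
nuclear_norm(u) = 5.92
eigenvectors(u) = [[(-0.76+0j), (-0.76-0j), (-0.16+0j)], [-0.06+0.64j, (-0.06-0.64j), (-0.45+0j)], [0.10-0.01j, (0.1+0.01j), 0.88+0.00j]]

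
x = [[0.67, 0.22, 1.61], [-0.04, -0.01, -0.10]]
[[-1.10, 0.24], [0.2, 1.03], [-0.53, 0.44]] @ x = [[-0.75, -0.24, -1.80], [0.09, 0.03, 0.22], [-0.37, -0.12, -0.90]]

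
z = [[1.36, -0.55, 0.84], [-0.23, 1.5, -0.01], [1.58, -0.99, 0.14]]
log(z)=[[0.34+0.85j, (-0.34-0.29j), 0.43-1.06j], [(-0.13+0.09j), (0.37-0.03j), -0.01-0.11j], [(0.81-1.86j), -0.54+0.63j, -0.28+2.32j]]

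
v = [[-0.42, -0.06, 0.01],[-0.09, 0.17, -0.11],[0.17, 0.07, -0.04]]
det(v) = 0.001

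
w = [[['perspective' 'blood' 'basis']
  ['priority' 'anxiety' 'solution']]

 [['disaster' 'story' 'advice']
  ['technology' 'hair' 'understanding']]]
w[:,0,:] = [['perspective', 'blood', 'basis'], ['disaster', 'story', 'advice']]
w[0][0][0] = 'perspective'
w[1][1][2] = 'understanding'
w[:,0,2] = ['basis', 'advice']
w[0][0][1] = 'blood'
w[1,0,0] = 'disaster'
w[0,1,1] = 'anxiety'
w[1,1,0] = 'technology'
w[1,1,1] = 'hair'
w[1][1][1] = 'hair'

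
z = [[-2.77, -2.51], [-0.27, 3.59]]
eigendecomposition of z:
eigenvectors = [[-1.00, 0.36], [-0.04, -0.93]]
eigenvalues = [-2.87, 3.69]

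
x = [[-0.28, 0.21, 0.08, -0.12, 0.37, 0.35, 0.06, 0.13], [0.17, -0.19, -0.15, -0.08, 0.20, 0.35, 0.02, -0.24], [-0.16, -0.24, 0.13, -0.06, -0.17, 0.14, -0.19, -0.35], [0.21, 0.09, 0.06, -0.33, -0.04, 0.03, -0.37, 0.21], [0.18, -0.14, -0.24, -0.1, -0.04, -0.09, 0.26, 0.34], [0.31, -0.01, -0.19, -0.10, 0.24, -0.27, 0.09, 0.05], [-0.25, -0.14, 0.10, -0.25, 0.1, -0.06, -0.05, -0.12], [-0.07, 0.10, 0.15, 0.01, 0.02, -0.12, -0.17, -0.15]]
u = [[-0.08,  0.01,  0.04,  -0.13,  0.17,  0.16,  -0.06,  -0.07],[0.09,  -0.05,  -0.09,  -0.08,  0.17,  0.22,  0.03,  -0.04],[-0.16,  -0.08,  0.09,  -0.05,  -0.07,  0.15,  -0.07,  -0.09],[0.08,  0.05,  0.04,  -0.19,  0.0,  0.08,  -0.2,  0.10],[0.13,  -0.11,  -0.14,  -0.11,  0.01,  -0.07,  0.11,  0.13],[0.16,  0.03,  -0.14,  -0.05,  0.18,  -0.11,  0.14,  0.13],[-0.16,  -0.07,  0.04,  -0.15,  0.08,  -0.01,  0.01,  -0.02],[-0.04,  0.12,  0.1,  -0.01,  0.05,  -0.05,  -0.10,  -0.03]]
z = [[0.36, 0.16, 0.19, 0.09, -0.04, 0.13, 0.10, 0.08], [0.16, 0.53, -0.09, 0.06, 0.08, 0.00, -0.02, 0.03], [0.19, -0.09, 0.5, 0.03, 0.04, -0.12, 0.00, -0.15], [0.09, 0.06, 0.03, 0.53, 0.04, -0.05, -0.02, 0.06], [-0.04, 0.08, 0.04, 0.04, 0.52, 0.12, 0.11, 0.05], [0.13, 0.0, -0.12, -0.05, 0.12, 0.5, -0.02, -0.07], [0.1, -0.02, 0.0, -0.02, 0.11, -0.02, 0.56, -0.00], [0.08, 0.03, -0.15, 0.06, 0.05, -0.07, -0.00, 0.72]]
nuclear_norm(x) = 3.58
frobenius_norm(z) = 1.64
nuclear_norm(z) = 4.24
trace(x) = -1.18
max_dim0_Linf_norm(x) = 0.37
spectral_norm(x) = 0.88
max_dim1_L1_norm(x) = 1.6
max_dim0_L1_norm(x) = 1.63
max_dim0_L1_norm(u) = 0.9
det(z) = -0.00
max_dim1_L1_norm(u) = 0.94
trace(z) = 4.22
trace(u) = -0.35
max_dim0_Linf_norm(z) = 0.72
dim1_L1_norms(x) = [1.6, 1.4, 1.44, 1.34, 1.39, 1.26, 1.07, 0.79]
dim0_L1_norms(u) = [0.9, 0.52, 0.68, 0.77, 0.73, 0.85, 0.72, 0.61]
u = z @ x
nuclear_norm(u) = 1.83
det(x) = -0.00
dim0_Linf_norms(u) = [0.16, 0.12, 0.14, 0.19, 0.18, 0.22, 0.2, 0.13]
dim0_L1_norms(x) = [1.63, 1.12, 1.1, 1.05, 1.18, 1.41, 1.21, 1.59]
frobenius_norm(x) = 1.51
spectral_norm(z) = 0.84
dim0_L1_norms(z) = [1.15, 0.97, 1.12, 0.88, 1.0, 1.01, 0.83, 1.16]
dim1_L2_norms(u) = [0.3, 0.32, 0.29, 0.32, 0.31, 0.36, 0.25, 0.2]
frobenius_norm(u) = 0.84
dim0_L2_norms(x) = [0.61, 0.44, 0.42, 0.46, 0.53, 0.6, 0.53, 0.63]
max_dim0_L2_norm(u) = 0.35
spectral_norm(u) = 0.54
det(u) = -0.00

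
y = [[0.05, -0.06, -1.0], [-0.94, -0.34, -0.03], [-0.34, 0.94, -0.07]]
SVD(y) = [[-0.84, 0.3, -0.45], [-0.2, 0.60, 0.78], [0.5, 0.74, -0.44]] @ diag([1.0044655744916755, 1.0022075628617244, 0.9984632745393646]) @ [[-0.02,0.59,0.81], [-0.8,0.48,-0.37], [-0.6,-0.65,0.46]]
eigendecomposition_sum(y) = [[0.44-0.00j, -0.30-0.00j, (-0.4-0j)], [-0.30+0.00j, (0.2+0j), 0.27+0.00j], [-0.40+0.00j, 0.27+0.00j, (0.36+0j)]] + [[(-0.19+0.21j), (0.12+0.31j), -0.30-0.01j], [(-0.32-0.1j), (-0.27+0.29j), -0.15-0.32j], [(0.03+0.3j), 0.33+0.12j, -0.22+0.23j]] + [[(-0.19-0.21j),0.12-0.31j,-0.30+0.01j],[(-0.32+0.1j),-0.27-0.29j,(-0.15+0.32j)],[(0.03-0.3j),0.33-0.12j,-0.22-0.23j]]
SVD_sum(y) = [[0.02, -0.50, -0.68],[0.0, -0.12, -0.17],[-0.01, 0.3, 0.41]] + [[-0.24,0.14,-0.11], [-0.48,0.29,-0.22], [-0.6,0.36,-0.27]] + [[0.27, 0.29, -0.21],[-0.47, -0.51, 0.36],[0.27, 0.29, -0.2]]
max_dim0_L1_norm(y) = 1.34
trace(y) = -0.36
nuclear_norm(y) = 3.01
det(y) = 1.01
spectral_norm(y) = 1.00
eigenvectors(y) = [[-0.66+0.00j,0.24-0.48j,0.24+0.48j], [0.45+0.00j,(0.63+0j),(0.63-0j)], [0.60+0.00j,-0.21-0.52j,(-0.21+0.52j)]]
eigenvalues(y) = [(1+0j), (-0.68+0.73j), (-0.68-0.73j)]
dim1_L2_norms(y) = [1.0, 1.0, 1.0]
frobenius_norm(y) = 1.74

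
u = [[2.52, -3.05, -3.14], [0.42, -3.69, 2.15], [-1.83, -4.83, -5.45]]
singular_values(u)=[8.56, 4.24, 3.02]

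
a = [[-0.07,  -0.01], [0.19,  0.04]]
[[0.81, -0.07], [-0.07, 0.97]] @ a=[[-0.07, -0.01], [0.19, 0.04]]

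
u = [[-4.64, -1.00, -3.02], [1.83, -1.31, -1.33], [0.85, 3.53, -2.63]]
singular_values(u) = [5.66, 4.48, 2.53]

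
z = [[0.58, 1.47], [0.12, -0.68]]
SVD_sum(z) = [[0.46, 1.51], [-0.18, -0.59]] + [[0.12, -0.04],[0.3, -0.09]]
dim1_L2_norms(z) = [1.58, 0.69]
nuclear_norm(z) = 2.03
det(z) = -0.57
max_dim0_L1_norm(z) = 2.15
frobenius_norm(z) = 1.72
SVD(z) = [[-0.93, 0.36], [0.36, 0.93]] @ diag([1.6912087222958465, 0.3375100852277586]) @ [[-0.29, -0.96], [0.96, -0.29]]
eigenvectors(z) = [[1.0, -0.73],  [0.09, 0.69]]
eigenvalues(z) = [0.71, -0.81]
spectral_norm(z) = 1.69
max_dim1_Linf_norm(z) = 1.47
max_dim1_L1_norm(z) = 2.05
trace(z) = -0.10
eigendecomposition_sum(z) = [[0.65, 0.69], [0.06, 0.06]] + [[-0.07, 0.78], [0.06, -0.74]]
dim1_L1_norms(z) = [2.05, 0.8]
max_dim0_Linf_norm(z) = 1.47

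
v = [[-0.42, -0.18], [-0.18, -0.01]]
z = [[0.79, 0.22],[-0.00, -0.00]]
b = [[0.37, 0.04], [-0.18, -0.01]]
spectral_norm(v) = 0.49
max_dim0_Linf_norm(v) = 0.42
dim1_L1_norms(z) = [1.01, 0.0]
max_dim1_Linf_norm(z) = 0.79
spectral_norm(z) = 0.82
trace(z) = 0.79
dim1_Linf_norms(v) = [0.42, 0.18]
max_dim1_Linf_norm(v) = 0.42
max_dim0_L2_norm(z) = 0.79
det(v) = -0.03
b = z + v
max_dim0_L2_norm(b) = 0.41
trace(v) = -0.43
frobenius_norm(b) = 0.41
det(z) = 0.00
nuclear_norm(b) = 0.42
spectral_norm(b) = 0.41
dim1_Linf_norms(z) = [0.79, 0.0]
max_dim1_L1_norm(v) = 0.6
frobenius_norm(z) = 0.82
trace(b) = 0.36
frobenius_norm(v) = 0.49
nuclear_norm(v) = 0.55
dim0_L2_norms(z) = [0.79, 0.22]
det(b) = 0.00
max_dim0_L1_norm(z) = 0.79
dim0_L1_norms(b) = [0.55, 0.05]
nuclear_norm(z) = 0.82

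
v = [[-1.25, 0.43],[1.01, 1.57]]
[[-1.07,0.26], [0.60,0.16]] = v@[[0.81, -0.14], [-0.14, 0.19]]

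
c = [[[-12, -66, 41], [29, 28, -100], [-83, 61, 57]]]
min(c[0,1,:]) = -100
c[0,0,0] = -12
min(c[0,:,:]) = -100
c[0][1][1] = 28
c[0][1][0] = 29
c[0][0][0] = -12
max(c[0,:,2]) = 57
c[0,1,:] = [29, 28, -100]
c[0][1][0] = 29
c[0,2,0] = -83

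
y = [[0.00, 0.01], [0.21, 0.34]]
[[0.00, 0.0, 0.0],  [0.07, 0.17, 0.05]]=y @ [[0.04, 0.29, -0.08], [0.19, 0.33, 0.21]]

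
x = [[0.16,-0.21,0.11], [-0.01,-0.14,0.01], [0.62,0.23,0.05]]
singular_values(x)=[0.67, 0.3, 0.03]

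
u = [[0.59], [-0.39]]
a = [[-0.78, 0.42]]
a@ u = [[-0.62]]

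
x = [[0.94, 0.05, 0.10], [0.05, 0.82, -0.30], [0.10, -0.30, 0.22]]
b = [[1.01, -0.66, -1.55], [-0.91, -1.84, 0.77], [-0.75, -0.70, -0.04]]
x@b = [[0.83, -0.78, -1.42], [-0.47, -1.33, 0.57], [0.21, 0.33, -0.39]]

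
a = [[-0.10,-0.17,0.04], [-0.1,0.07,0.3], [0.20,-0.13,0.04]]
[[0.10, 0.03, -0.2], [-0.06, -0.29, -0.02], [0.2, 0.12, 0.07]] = a @ [[0.46, 0.38, 0.79], [-0.82, -0.59, 0.7], [0.15, -0.71, 0.03]]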